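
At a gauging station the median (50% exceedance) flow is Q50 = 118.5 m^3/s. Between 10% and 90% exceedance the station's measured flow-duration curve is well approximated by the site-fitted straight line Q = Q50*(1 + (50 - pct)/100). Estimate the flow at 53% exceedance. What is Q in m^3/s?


Q = 118.5 * (1 + (50 - 53)/100) = 114.9450 m^3/s


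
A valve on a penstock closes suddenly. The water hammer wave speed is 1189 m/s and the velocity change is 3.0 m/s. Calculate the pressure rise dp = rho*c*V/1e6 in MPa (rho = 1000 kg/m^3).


dp = 1000 * 1189 * 3.0 / 1e6 = 3.5670 MPa


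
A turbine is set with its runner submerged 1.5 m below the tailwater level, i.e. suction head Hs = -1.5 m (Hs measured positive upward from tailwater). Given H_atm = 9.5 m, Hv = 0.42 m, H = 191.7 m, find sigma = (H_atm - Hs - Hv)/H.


sigma = (9.5 - (-1.5) - 0.42) / 191.7 = 0.0552


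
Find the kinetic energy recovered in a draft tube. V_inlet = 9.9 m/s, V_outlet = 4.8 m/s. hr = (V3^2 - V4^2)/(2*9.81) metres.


hr = (9.9^2 - 4.8^2) / (2*9.81) = 3.8211 m


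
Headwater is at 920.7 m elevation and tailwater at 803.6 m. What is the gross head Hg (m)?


Hg = 920.7 - 803.6 = 117.1000 m


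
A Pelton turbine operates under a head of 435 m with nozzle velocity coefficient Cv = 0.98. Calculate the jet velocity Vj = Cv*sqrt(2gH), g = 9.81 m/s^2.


Vj = 0.98 * sqrt(2*9.81*435) = 90.5358 m/s


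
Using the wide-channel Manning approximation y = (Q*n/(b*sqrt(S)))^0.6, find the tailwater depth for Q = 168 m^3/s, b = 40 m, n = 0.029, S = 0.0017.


y = (168 * 0.029 / (40 * 0.0017^0.5))^0.6 = 1.9154 m


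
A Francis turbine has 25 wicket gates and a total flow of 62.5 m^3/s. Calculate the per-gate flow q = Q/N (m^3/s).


q = 62.5 / 25 = 2.5000 m^3/s


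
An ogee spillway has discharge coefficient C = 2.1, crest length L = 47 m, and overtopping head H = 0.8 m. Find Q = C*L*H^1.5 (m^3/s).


Q = 2.1 * 47 * 0.8^1.5 = 70.6240 m^3/s


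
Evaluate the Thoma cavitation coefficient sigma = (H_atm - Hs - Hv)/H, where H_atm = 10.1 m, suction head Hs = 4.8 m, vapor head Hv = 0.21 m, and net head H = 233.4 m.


sigma = (10.1 - 4.8 - 0.21) / 233.4 = 0.0218


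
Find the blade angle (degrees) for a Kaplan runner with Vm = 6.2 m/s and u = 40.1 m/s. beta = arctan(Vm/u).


beta = arctan(6.2 / 40.1) = 8.7891 degrees


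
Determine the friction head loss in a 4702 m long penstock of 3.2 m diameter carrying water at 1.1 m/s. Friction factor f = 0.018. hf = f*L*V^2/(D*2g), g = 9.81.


hf = 0.018 * 4702 * 1.1^2 / (3.2 * 2 * 9.81) = 1.6311 m


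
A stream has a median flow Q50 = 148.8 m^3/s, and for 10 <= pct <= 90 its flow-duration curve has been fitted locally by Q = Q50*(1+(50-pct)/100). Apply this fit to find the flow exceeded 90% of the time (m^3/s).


Q = 148.8 * (1 + (50 - 90)/100) = 89.2800 m^3/s


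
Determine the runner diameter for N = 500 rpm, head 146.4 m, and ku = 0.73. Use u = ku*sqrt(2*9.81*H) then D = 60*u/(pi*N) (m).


u = 0.73 * sqrt(2*9.81*146.4) = 39.1240 m/s
D = 60 * 39.1240 / (pi * 500) = 1.4944 m


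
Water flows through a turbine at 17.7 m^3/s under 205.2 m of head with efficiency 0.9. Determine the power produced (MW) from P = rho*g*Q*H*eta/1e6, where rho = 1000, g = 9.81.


P = 1000 * 9.81 * 17.7 * 205.2 * 0.9 / 1e6 = 32.0673 MW


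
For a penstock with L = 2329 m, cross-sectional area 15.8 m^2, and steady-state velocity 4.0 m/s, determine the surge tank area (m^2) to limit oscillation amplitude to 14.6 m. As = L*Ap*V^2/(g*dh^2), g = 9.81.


As = 2329 * 15.8 * 4.0^2 / (9.81 * 14.6^2) = 281.5606 m^2


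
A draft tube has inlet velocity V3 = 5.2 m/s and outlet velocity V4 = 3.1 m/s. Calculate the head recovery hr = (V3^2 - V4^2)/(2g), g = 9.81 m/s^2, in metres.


hr = (5.2^2 - 3.1^2) / (2*9.81) = 0.8884 m


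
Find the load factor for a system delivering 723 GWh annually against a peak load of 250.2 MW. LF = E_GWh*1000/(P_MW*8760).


LF = 723 * 1000 / (250.2 * 8760) = 0.3299


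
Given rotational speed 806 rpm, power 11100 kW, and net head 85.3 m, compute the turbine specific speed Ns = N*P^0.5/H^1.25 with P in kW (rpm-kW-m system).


Ns = 806 * 11100^0.5 / 85.3^1.25 = 327.5746


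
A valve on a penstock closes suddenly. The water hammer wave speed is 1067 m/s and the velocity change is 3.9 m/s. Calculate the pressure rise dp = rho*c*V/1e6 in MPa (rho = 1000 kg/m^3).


dp = 1000 * 1067 * 3.9 / 1e6 = 4.1613 MPa


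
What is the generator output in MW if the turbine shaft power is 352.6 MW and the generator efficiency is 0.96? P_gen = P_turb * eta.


P_gen = 352.6 * 0.96 = 338.4960 MW


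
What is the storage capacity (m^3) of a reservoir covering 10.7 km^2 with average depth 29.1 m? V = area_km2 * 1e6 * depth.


V = 10.7 * 1e6 * 29.1 = 3.1137e+08 m^3


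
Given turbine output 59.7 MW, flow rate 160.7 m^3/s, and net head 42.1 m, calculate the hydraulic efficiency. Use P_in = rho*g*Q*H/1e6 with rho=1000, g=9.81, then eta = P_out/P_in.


P_in = 1000 * 9.81 * 160.7 * 42.1 / 1e6 = 66.3693 MW
eta = 59.7 / 66.3693 = 0.8995


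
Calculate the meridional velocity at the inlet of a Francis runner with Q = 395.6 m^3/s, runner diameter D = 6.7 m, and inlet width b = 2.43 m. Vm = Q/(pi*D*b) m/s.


Vm = 395.6 / (pi * 6.7 * 2.43) = 7.7344 m/s


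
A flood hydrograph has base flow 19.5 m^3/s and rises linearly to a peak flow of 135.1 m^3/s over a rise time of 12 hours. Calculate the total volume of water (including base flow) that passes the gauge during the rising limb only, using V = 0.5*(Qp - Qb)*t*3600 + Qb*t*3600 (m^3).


V = 0.5*(135.1 - 19.5)*12*3600 + 19.5*12*3600 = 3.3394e+06 m^3


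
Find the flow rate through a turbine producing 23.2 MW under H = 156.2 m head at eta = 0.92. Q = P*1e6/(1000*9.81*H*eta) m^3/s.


Q = 23.2 * 1e6 / (1000 * 9.81 * 156.2 * 0.92) = 16.4570 m^3/s


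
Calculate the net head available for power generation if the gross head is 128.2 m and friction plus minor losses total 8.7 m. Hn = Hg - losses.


Hn = 128.2 - 8.7 = 119.5000 m


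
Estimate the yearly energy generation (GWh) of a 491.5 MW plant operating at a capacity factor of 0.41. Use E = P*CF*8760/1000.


E = 491.5 * 0.41 * 8760 / 1000 = 1765.2714 GWh


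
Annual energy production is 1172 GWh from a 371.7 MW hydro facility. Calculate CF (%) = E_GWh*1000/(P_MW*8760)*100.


CF = 1172 * 1000 / (371.7 * 8760) * 100 = 35.9941 %


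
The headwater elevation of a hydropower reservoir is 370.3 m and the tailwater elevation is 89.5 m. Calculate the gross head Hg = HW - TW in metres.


Hg = 370.3 - 89.5 = 280.8000 m


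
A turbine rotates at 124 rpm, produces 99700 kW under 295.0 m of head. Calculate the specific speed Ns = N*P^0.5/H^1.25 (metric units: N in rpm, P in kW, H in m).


Ns = 124 * 99700^0.5 / 295.0^1.25 = 32.0252


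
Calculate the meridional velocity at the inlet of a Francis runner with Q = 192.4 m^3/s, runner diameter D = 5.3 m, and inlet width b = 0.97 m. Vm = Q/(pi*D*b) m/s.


Vm = 192.4 / (pi * 5.3 * 0.97) = 11.9126 m/s


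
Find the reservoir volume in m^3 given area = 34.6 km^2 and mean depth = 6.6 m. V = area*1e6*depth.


V = 34.6 * 1e6 * 6.6 = 2.2836e+08 m^3


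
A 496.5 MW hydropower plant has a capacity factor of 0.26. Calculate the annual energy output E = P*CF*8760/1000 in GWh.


E = 496.5 * 0.26 * 8760 / 1000 = 1130.8284 GWh


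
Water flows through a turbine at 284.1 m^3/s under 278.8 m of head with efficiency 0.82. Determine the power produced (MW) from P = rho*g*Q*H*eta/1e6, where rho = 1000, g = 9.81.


P = 1000 * 9.81 * 284.1 * 278.8 * 0.82 / 1e6 = 637.1576 MW


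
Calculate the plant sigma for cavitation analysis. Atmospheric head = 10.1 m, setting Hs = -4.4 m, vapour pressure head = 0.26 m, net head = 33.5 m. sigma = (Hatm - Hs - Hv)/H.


sigma = (10.1 - (-4.4) - 0.26) / 33.5 = 0.4251


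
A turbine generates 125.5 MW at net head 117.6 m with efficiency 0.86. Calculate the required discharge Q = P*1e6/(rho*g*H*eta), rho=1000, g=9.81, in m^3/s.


Q = 125.5 * 1e6 / (1000 * 9.81 * 117.6 * 0.86) = 126.4937 m^3/s


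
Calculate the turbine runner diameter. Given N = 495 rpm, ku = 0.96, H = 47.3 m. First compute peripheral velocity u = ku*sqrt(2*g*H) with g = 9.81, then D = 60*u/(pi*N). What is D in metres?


u = 0.96 * sqrt(2*9.81*47.3) = 29.2450 m/s
D = 60 * 29.2450 / (pi * 495) = 1.1284 m


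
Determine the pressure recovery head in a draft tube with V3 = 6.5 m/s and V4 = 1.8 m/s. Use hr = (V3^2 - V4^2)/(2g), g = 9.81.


hr = (6.5^2 - 1.8^2) / (2*9.81) = 1.9883 m


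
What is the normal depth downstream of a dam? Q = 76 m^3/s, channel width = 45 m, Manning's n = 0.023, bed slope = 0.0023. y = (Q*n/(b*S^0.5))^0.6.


y = (76 * 0.023 / (45 * 0.0023^0.5))^0.6 = 0.8812 m


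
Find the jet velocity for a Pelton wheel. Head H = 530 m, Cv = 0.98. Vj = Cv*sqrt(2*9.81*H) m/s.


Vj = 0.98 * sqrt(2*9.81*530) = 99.9341 m/s


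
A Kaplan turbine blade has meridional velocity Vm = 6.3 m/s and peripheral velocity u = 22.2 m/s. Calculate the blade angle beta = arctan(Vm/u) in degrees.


beta = arctan(6.3 / 22.2) = 15.8431 degrees


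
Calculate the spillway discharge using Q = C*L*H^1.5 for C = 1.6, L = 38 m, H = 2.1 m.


Q = 1.6 * 38 * 2.1^1.5 = 185.0259 m^3/s


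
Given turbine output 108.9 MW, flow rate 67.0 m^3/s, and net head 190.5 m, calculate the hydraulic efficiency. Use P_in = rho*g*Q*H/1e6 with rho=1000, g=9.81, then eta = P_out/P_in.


P_in = 1000 * 9.81 * 67.0 * 190.5 / 1e6 = 125.2099 MW
eta = 108.9 / 125.2099 = 0.8697


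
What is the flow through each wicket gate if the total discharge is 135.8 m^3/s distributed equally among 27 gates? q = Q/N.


q = 135.8 / 27 = 5.0296 m^3/s


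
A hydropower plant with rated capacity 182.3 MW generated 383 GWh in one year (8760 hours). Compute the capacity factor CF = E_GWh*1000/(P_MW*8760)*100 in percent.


CF = 383 * 1000 / (182.3 * 8760) * 100 = 23.9832 %


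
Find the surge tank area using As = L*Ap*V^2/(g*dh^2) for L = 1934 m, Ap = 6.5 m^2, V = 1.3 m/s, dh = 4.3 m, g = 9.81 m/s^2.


As = 1934 * 6.5 * 1.3^2 / (9.81 * 4.3^2) = 117.1253 m^2


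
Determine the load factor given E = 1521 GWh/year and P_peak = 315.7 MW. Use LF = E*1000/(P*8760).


LF = 1521 * 1000 / (315.7 * 8760) = 0.5500


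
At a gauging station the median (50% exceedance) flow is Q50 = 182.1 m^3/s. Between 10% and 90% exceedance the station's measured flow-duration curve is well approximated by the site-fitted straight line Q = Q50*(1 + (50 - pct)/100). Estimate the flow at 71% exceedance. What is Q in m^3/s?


Q = 182.1 * (1 + (50 - 71)/100) = 143.8590 m^3/s


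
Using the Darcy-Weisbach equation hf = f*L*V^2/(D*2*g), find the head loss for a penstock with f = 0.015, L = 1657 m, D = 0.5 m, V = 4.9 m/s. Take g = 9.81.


hf = 0.015 * 1657 * 4.9^2 / (0.5 * 2 * 9.81) = 60.8327 m


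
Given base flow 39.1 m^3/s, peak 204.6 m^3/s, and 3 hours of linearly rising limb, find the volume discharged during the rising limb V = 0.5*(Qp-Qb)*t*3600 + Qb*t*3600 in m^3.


V = 0.5*(204.6 - 39.1)*3*3600 + 39.1*3*3600 = 1.3160e+06 m^3


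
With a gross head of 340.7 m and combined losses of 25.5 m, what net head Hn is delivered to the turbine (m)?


Hn = 340.7 - 25.5 = 315.2000 m


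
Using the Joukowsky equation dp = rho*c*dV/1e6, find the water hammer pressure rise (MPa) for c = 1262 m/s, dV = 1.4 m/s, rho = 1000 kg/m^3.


dp = 1000 * 1262 * 1.4 / 1e6 = 1.7668 MPa


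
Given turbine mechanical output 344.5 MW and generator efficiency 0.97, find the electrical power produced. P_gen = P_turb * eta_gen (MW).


P_gen = 344.5 * 0.97 = 334.1650 MW


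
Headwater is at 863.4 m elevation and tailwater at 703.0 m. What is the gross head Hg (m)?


Hg = 863.4 - 703.0 = 160.4000 m


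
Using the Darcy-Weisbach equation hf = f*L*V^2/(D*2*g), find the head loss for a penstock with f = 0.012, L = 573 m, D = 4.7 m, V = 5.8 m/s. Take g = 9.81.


hf = 0.012 * 573 * 5.8^2 / (4.7 * 2 * 9.81) = 2.5084 m


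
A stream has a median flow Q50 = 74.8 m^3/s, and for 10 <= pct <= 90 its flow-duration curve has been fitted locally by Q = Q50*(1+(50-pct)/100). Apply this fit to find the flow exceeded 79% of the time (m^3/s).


Q = 74.8 * (1 + (50 - 79)/100) = 53.1080 m^3/s


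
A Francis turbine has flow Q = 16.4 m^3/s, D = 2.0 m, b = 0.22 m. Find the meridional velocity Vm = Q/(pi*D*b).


Vm = 16.4 / (pi * 2.0 * 0.22) = 11.8643 m/s


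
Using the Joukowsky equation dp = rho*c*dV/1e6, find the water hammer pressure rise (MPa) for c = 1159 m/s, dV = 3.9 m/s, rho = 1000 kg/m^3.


dp = 1000 * 1159 * 3.9 / 1e6 = 4.5201 MPa


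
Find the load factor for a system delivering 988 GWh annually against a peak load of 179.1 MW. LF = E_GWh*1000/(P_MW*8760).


LF = 988 * 1000 / (179.1 * 8760) = 0.6297


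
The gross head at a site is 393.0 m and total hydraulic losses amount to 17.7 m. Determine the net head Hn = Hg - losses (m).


Hn = 393.0 - 17.7 = 375.3000 m


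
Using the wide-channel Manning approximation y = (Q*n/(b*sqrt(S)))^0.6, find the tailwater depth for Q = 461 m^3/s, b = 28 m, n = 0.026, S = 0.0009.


y = (461 * 0.026 / (28 * 0.0009^0.5))^0.6 = 4.9276 m


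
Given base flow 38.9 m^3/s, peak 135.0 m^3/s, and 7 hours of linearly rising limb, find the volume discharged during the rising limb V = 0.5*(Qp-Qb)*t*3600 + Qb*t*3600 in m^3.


V = 0.5*(135.0 - 38.9)*7*3600 + 38.9*7*3600 = 2.1911e+06 m^3


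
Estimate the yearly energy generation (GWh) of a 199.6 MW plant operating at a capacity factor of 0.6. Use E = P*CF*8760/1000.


E = 199.6 * 0.6 * 8760 / 1000 = 1049.0976 GWh


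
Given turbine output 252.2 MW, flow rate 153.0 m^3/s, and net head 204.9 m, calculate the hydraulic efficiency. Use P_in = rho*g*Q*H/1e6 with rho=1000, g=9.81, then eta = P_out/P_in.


P_in = 1000 * 9.81 * 153.0 * 204.9 / 1e6 = 307.5406 MW
eta = 252.2 / 307.5406 = 0.8201


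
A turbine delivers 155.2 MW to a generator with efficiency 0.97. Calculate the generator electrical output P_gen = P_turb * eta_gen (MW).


P_gen = 155.2 * 0.97 = 150.5440 MW


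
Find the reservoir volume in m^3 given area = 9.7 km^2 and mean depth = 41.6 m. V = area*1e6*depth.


V = 9.7 * 1e6 * 41.6 = 4.0352e+08 m^3


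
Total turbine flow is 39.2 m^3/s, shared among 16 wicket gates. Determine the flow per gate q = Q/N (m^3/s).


q = 39.2 / 16 = 2.4500 m^3/s


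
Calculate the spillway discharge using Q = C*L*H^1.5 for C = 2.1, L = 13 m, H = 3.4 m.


Q = 2.1 * 13 * 3.4^1.5 = 171.1516 m^3/s


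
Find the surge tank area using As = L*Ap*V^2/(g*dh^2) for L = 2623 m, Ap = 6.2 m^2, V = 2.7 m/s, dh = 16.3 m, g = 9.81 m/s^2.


As = 2623 * 6.2 * 2.7^2 / (9.81 * 16.3^2) = 45.4855 m^2


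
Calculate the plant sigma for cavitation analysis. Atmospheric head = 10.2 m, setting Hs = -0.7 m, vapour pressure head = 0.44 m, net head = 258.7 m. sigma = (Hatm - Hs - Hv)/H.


sigma = (10.2 - (-0.7) - 0.44) / 258.7 = 0.0404


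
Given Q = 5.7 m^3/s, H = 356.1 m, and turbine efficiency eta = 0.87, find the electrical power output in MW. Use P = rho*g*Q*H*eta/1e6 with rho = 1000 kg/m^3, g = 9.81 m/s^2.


P = 1000 * 9.81 * 5.7 * 356.1 * 0.87 / 1e6 = 17.3235 MW


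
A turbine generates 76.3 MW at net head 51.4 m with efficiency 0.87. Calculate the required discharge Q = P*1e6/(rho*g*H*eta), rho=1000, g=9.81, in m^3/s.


Q = 76.3 * 1e6 / (1000 * 9.81 * 51.4 * 0.87) = 173.9295 m^3/s


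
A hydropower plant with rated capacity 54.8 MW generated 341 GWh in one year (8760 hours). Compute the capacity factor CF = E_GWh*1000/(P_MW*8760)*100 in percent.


CF = 341 * 1000 / (54.8 * 8760) * 100 = 71.0346 %


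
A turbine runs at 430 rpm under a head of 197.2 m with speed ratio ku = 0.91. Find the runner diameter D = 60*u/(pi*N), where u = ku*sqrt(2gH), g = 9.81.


u = 0.91 * sqrt(2*9.81*197.2) = 56.6036 m/s
D = 60 * 56.6036 / (pi * 430) = 2.5141 m


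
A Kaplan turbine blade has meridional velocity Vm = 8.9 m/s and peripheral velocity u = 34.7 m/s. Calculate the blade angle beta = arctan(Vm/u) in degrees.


beta = arctan(8.9 / 34.7) = 14.3854 degrees


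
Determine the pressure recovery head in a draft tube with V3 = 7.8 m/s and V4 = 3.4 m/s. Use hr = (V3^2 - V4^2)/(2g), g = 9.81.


hr = (7.8^2 - 3.4^2) / (2*9.81) = 2.5117 m


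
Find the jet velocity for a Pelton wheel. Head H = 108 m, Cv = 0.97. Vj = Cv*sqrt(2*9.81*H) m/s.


Vj = 0.97 * sqrt(2*9.81*108) = 44.6512 m/s


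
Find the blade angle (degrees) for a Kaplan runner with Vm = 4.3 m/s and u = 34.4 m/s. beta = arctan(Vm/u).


beta = arctan(4.3 / 34.4) = 7.1250 degrees


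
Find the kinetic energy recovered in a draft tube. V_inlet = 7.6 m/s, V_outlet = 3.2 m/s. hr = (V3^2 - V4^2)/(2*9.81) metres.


hr = (7.6^2 - 3.2^2) / (2*9.81) = 2.4220 m


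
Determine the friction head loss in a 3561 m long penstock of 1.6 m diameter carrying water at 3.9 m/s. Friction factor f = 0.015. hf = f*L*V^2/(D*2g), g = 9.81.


hf = 0.015 * 3561 * 3.9^2 / (1.6 * 2 * 9.81) = 25.8805 m


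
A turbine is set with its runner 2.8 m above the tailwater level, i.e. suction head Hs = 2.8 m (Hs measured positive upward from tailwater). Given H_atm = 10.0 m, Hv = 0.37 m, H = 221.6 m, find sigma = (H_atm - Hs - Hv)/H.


sigma = (10.0 - 2.8 - 0.37) / 221.6 = 0.0308


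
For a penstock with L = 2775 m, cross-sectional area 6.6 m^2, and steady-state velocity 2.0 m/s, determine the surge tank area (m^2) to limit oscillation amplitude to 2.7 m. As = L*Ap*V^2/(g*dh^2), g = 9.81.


As = 2775 * 6.6 * 2.0^2 / (9.81 * 2.7^2) = 1024.4019 m^2


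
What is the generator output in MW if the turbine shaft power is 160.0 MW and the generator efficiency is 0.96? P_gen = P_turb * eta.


P_gen = 160.0 * 0.96 = 153.6000 MW


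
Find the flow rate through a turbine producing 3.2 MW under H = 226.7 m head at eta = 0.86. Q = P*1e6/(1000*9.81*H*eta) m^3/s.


Q = 3.2 * 1e6 / (1000 * 9.81 * 226.7 * 0.86) = 1.6731 m^3/s


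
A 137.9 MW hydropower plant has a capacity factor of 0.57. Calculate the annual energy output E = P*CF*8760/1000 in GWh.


E = 137.9 * 0.57 * 8760 / 1000 = 688.5623 GWh


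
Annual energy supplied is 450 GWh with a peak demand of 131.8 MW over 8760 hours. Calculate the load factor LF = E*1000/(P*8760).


LF = 450 * 1000 / (131.8 * 8760) = 0.3898


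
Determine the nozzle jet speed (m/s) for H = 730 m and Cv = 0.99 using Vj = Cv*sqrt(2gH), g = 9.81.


Vj = 0.99 * sqrt(2*9.81*730) = 118.4803 m/s


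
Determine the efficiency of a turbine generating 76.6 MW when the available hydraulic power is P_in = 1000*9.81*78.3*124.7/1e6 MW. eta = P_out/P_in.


P_in = 1000 * 9.81 * 78.3 * 124.7 / 1e6 = 95.7849 MW
eta = 76.6 / 95.7849 = 0.7997


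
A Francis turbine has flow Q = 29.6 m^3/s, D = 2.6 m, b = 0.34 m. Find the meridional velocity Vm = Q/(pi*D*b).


Vm = 29.6 / (pi * 2.6 * 0.34) = 10.6583 m/s


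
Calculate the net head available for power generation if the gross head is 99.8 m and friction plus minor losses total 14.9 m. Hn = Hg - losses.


Hn = 99.8 - 14.9 = 84.9000 m


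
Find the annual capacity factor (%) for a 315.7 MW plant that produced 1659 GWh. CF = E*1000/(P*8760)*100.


CF = 1659 * 1000 / (315.7 * 8760) * 100 = 59.9885 %


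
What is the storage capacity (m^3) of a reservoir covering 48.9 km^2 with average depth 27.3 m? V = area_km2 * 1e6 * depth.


V = 48.9 * 1e6 * 27.3 = 1.3350e+09 m^3


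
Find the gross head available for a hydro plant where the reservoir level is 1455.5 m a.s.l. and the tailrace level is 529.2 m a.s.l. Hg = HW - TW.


Hg = 1455.5 - 529.2 = 926.3000 m


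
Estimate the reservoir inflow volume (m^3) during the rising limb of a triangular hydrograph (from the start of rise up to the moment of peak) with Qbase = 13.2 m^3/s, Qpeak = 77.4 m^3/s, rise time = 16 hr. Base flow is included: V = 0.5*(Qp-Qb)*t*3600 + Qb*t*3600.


V = 0.5*(77.4 - 13.2)*16*3600 + 13.2*16*3600 = 2.6093e+06 m^3


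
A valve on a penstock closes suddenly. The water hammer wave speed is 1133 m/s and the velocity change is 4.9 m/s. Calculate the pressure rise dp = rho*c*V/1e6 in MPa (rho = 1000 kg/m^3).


dp = 1000 * 1133 * 4.9 / 1e6 = 5.5517 MPa


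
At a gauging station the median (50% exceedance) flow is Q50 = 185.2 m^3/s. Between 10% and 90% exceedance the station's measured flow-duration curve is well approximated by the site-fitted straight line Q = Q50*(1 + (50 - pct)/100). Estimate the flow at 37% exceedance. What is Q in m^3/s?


Q = 185.2 * (1 + (50 - 37)/100) = 209.2760 m^3/s


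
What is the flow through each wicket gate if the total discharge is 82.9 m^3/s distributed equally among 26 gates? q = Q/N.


q = 82.9 / 26 = 3.1885 m^3/s


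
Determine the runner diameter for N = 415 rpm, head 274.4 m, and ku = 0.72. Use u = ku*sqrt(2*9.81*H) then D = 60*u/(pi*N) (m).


u = 0.72 * sqrt(2*9.81*274.4) = 52.8292 m/s
D = 60 * 52.8292 / (pi * 415) = 2.4312 m


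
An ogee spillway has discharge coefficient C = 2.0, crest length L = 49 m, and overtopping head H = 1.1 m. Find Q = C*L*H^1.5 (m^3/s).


Q = 2.0 * 49 * 1.1^1.5 = 113.0616 m^3/s


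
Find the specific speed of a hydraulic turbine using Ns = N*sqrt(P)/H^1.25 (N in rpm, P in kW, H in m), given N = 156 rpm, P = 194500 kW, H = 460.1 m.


Ns = 156 * 194500^0.5 / 460.1^1.25 = 32.2864


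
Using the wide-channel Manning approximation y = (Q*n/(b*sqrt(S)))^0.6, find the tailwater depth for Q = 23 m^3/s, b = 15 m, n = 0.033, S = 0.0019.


y = (23 * 0.033 / (15 * 0.0019^0.5))^0.6 = 1.0936 m


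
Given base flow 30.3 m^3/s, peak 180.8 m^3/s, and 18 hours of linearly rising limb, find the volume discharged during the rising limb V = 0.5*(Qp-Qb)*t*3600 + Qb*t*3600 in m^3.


V = 0.5*(180.8 - 30.3)*18*3600 + 30.3*18*3600 = 6.8396e+06 m^3


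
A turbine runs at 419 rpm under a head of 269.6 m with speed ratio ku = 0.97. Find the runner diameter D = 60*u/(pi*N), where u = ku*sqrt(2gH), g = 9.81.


u = 0.97 * sqrt(2*9.81*269.6) = 70.5474 m/s
D = 60 * 70.5474 / (pi * 419) = 3.2156 m


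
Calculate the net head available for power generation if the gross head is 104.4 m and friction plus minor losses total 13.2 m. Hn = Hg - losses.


Hn = 104.4 - 13.2 = 91.2000 m


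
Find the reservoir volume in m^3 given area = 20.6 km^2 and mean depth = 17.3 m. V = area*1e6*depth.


V = 20.6 * 1e6 * 17.3 = 3.5638e+08 m^3


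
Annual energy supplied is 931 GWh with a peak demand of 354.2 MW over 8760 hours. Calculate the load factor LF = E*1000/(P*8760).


LF = 931 * 1000 / (354.2 * 8760) = 0.3001


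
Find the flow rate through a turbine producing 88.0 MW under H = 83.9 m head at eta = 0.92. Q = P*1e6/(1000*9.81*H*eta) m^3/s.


Q = 88.0 * 1e6 / (1000 * 9.81 * 83.9 * 0.92) = 116.2155 m^3/s


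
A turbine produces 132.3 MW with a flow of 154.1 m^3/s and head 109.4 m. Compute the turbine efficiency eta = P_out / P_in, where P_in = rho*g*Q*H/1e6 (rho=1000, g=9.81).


P_in = 1000 * 9.81 * 154.1 * 109.4 / 1e6 = 165.3823 MW
eta = 132.3 / 165.3823 = 0.8000


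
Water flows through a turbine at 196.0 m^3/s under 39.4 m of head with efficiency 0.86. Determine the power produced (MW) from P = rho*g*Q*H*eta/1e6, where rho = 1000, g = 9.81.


P = 1000 * 9.81 * 196.0 * 39.4 * 0.86 / 1e6 = 65.1508 MW


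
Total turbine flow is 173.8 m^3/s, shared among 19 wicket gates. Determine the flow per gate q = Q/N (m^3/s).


q = 173.8 / 19 = 9.1474 m^3/s


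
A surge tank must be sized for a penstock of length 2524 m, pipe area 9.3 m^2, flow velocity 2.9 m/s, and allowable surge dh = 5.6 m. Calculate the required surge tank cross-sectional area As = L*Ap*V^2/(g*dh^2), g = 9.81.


As = 2524 * 9.3 * 2.9^2 / (9.81 * 5.6^2) = 641.6870 m^2


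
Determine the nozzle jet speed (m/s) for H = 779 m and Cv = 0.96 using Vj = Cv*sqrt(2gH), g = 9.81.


Vj = 0.96 * sqrt(2*9.81*779) = 118.6833 m/s


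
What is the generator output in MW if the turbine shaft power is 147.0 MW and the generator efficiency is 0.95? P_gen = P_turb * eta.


P_gen = 147.0 * 0.95 = 139.6500 MW


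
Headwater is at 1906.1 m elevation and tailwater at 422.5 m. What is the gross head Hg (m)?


Hg = 1906.1 - 422.5 = 1483.6000 m


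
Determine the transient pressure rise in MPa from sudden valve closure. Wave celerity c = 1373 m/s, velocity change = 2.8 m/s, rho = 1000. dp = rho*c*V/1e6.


dp = 1000 * 1373 * 2.8 / 1e6 = 3.8444 MPa


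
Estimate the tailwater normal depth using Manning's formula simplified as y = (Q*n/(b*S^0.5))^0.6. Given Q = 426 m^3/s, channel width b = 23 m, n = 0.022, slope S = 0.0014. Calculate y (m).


y = (426 * 0.022 / (23 * 0.0014^0.5))^0.6 = 4.1901 m


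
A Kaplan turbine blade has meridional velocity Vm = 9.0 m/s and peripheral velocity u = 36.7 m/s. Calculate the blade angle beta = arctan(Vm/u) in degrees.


beta = arctan(9.0 / 36.7) = 13.7788 degrees


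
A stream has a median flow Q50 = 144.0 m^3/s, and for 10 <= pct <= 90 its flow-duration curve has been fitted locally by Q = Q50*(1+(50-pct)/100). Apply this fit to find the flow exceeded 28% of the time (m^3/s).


Q = 144.0 * (1 + (50 - 28)/100) = 175.6800 m^3/s


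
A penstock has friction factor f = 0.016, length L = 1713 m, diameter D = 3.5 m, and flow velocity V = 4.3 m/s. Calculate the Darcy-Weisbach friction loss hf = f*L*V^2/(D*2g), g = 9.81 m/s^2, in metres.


hf = 0.016 * 1713 * 4.3^2 / (3.5 * 2 * 9.81) = 7.3798 m


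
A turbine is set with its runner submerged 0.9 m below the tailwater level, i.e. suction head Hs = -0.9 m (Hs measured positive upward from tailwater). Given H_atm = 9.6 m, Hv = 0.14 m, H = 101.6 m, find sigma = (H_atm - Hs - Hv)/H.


sigma = (9.6 - (-0.9) - 0.14) / 101.6 = 0.1020


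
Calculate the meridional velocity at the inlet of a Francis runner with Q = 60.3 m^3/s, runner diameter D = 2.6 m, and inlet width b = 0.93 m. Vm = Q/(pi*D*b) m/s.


Vm = 60.3 / (pi * 2.6 * 0.93) = 7.9380 m/s


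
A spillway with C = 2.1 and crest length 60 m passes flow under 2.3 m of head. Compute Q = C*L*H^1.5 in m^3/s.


Q = 2.1 * 60 * 2.3^1.5 = 439.5035 m^3/s


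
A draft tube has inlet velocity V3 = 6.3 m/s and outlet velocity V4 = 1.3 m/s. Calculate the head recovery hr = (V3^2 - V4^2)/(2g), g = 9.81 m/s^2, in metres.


hr = (6.3^2 - 1.3^2) / (2*9.81) = 1.9368 m


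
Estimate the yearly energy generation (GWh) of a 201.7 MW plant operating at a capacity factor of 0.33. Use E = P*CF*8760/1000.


E = 201.7 * 0.33 * 8760 / 1000 = 583.0744 GWh


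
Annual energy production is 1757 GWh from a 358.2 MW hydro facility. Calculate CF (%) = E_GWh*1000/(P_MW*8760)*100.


CF = 1757 * 1000 / (358.2 * 8760) * 100 = 55.9941 %


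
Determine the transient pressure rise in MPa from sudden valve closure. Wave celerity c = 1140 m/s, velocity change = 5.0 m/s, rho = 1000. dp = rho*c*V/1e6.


dp = 1000 * 1140 * 5.0 / 1e6 = 5.7000 MPa


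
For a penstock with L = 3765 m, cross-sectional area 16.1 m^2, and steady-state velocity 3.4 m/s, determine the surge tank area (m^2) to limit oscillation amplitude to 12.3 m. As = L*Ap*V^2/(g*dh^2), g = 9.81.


As = 3765 * 16.1 * 3.4^2 / (9.81 * 12.3^2) = 472.1385 m^2


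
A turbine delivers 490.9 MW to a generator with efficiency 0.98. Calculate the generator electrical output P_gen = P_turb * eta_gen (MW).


P_gen = 490.9 * 0.98 = 481.0820 MW


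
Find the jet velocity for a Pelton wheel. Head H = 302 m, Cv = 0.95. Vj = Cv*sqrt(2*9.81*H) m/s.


Vj = 0.95 * sqrt(2*9.81*302) = 73.1268 m/s


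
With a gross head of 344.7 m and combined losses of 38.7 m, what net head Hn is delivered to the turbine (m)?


Hn = 344.7 - 38.7 = 306.0000 m


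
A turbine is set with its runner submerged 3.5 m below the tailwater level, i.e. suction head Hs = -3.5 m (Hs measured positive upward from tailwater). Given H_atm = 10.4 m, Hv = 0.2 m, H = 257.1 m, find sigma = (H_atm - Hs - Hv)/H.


sigma = (10.4 - (-3.5) - 0.2) / 257.1 = 0.0533


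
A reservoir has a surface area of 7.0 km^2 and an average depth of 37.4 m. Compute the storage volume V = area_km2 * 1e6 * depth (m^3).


V = 7.0 * 1e6 * 37.4 = 2.6180e+08 m^3


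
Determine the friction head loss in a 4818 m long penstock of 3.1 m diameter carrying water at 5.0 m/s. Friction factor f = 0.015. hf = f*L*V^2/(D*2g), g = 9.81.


hf = 0.015 * 4818 * 5.0^2 / (3.1 * 2 * 9.81) = 29.7055 m


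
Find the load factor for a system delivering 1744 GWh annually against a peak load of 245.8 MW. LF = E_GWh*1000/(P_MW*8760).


LF = 1744 * 1000 / (245.8 * 8760) = 0.8100


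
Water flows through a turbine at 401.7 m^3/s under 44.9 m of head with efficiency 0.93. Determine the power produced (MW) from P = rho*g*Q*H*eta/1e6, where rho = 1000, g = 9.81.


P = 1000 * 9.81 * 401.7 * 44.9 * 0.93 / 1e6 = 164.5508 MW


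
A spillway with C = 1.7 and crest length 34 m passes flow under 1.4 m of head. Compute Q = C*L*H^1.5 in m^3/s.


Q = 1.7 * 34 * 1.4^1.5 = 95.7458 m^3/s


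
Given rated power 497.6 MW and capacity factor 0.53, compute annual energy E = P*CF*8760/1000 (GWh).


E = 497.6 * 0.53 * 8760 / 1000 = 2310.2573 GWh


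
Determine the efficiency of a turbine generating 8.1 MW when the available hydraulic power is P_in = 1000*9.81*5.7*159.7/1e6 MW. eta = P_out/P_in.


P_in = 1000 * 9.81 * 5.7 * 159.7 / 1e6 = 8.9299 MW
eta = 8.1 / 8.9299 = 0.9071


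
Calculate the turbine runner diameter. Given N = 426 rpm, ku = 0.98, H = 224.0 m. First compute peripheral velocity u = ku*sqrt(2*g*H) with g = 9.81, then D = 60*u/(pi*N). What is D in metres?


u = 0.98 * sqrt(2*9.81*224.0) = 64.9680 m/s
D = 60 * 64.9680 / (pi * 426) = 2.9127 m


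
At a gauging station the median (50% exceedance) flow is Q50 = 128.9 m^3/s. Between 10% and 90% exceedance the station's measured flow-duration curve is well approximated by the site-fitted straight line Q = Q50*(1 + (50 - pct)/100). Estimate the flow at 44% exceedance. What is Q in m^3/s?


Q = 128.9 * (1 + (50 - 44)/100) = 136.6340 m^3/s


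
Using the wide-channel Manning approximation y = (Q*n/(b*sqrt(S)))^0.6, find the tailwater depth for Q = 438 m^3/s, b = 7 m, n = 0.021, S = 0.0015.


y = (438 * 0.021 / (7 * 0.0015^0.5))^0.6 = 8.2857 m


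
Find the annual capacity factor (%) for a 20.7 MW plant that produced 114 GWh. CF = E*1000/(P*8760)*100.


CF = 114 * 1000 / (20.7 * 8760) * 100 = 62.8681 %


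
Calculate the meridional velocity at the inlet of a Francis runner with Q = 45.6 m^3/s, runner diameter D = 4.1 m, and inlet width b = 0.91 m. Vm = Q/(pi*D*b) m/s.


Vm = 45.6 / (pi * 4.1 * 0.91) = 3.8904 m/s


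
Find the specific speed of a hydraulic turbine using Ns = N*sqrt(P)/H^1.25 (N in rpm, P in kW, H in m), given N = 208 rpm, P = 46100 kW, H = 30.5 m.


Ns = 208 * 46100^0.5 / 30.5^1.25 = 623.0731


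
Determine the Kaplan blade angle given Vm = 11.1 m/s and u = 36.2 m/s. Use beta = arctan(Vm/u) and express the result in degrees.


beta = arctan(11.1 / 36.2) = 17.0471 degrees


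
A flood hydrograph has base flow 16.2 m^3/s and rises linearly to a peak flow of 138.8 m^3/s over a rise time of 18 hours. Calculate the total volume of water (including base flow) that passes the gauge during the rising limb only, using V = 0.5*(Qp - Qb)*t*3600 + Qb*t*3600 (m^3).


V = 0.5*(138.8 - 16.2)*18*3600 + 16.2*18*3600 = 5.0220e+06 m^3


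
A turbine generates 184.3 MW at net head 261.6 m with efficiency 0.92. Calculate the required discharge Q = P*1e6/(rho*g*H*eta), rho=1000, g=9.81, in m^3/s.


Q = 184.3 * 1e6 / (1000 * 9.81 * 261.6 * 0.92) = 78.0604 m^3/s


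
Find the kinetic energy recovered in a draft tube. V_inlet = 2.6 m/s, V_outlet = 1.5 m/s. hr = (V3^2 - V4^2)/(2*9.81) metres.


hr = (2.6^2 - 1.5^2) / (2*9.81) = 0.2299 m


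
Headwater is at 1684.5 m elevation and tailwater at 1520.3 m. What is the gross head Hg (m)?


Hg = 1684.5 - 1520.3 = 164.2000 m


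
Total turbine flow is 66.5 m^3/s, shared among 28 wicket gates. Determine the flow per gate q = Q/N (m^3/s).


q = 66.5 / 28 = 2.3750 m^3/s


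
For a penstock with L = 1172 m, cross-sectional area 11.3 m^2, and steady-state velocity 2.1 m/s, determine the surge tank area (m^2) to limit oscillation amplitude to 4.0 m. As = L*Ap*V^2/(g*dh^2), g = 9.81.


As = 1172 * 11.3 * 2.1^2 / (9.81 * 4.0^2) = 372.0966 m^2


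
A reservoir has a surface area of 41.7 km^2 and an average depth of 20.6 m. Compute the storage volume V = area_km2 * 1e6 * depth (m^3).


V = 41.7 * 1e6 * 20.6 = 8.5902e+08 m^3


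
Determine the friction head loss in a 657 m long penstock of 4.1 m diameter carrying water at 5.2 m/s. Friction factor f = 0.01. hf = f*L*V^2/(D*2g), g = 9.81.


hf = 0.01 * 657 * 5.2^2 / (4.1 * 2 * 9.81) = 2.2085 m


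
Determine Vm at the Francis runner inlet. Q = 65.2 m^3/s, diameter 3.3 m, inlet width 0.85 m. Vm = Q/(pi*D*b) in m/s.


Vm = 65.2 / (pi * 3.3 * 0.85) = 7.3989 m/s


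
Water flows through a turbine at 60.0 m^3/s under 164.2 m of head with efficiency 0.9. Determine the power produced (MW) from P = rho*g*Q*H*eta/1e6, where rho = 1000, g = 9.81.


P = 1000 * 9.81 * 60.0 * 164.2 * 0.9 / 1e6 = 86.9833 MW


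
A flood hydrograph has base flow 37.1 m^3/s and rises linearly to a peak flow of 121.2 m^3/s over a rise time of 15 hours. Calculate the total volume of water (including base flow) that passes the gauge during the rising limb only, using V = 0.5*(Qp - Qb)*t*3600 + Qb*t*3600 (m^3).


V = 0.5*(121.2 - 37.1)*15*3600 + 37.1*15*3600 = 4.2741e+06 m^3


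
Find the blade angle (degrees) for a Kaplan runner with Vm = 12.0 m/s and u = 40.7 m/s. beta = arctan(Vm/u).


beta = arctan(12.0 / 40.7) = 16.4276 degrees


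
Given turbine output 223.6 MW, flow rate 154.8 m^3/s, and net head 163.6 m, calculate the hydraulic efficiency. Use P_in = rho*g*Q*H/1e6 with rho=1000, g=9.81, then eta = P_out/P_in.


P_in = 1000 * 9.81 * 154.8 * 163.6 / 1e6 = 248.4410 MW
eta = 223.6 / 248.4410 = 0.9000


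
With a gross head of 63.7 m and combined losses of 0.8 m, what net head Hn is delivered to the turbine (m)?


Hn = 63.7 - 0.8 = 62.9000 m


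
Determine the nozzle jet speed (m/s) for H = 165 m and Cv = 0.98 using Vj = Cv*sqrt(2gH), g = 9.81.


Vj = 0.98 * sqrt(2*9.81*165) = 55.7593 m/s


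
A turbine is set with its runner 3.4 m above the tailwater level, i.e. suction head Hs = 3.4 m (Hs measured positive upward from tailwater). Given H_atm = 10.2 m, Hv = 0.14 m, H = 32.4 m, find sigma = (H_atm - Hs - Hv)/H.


sigma = (10.2 - 3.4 - 0.14) / 32.4 = 0.2056


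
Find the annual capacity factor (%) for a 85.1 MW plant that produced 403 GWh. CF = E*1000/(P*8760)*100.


CF = 403 * 1000 / (85.1 * 8760) * 100 = 54.0594 %


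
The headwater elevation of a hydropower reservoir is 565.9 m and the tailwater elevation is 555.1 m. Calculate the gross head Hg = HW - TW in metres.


Hg = 565.9 - 555.1 = 10.8000 m


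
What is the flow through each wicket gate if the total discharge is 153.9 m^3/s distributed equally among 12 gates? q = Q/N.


q = 153.9 / 12 = 12.8250 m^3/s


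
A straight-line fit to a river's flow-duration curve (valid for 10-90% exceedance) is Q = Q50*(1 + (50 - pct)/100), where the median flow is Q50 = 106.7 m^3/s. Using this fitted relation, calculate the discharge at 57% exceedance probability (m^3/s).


Q = 106.7 * (1 + (50 - 57)/100) = 99.2310 m^3/s


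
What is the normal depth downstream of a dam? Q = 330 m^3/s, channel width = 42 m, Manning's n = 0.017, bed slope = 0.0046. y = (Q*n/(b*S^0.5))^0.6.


y = (330 * 0.017 / (42 * 0.0046^0.5))^0.6 = 1.5018 m


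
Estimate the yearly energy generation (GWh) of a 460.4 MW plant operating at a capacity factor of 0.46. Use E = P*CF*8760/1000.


E = 460.4 * 0.46 * 8760 / 1000 = 1855.2278 GWh


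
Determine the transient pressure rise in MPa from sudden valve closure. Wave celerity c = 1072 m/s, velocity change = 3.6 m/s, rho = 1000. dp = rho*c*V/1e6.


dp = 1000 * 1072 * 3.6 / 1e6 = 3.8592 MPa


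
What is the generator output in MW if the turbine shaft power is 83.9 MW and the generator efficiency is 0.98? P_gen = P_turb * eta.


P_gen = 83.9 * 0.98 = 82.2220 MW


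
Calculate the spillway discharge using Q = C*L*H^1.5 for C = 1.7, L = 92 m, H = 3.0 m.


Q = 1.7 * 92 * 3.0^1.5 = 812.6782 m^3/s


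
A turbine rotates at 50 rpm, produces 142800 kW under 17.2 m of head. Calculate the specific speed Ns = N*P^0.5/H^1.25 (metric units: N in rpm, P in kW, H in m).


Ns = 50 * 142800^0.5 / 17.2^1.25 = 539.4157


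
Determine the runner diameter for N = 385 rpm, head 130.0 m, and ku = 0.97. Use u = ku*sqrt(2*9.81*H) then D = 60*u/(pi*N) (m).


u = 0.97 * sqrt(2*9.81*130.0) = 48.9884 m/s
D = 60 * 48.9884 / (pi * 385) = 2.4302 m


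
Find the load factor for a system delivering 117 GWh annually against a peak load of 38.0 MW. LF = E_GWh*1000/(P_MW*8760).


LF = 117 * 1000 / (38.0 * 8760) = 0.3515


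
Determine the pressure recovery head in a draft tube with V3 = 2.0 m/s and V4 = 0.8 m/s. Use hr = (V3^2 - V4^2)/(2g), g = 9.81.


hr = (2.0^2 - 0.8^2) / (2*9.81) = 0.1713 m


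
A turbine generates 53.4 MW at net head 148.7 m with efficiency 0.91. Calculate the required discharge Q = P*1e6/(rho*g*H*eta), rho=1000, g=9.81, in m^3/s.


Q = 53.4 * 1e6 / (1000 * 9.81 * 148.7 * 0.91) = 40.2272 m^3/s


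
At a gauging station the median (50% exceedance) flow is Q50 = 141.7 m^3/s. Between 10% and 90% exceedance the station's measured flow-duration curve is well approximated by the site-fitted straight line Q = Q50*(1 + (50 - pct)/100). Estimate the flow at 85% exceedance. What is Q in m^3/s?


Q = 141.7 * (1 + (50 - 85)/100) = 92.1050 m^3/s


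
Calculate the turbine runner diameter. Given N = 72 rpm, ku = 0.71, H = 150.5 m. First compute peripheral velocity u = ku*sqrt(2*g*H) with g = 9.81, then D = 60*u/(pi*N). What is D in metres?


u = 0.71 * sqrt(2*9.81*150.5) = 38.5812 m/s
D = 60 * 38.5812 / (pi * 72) = 10.2340 m


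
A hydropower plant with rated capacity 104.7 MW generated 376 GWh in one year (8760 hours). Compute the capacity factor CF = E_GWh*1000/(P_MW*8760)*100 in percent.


CF = 376 * 1000 / (104.7 * 8760) * 100 = 40.9956 %


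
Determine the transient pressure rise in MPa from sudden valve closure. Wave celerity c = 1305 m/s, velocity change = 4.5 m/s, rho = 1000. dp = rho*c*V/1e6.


dp = 1000 * 1305 * 4.5 / 1e6 = 5.8725 MPa


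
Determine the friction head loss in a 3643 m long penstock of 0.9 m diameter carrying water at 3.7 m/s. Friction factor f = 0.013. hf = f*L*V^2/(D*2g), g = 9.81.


hf = 0.013 * 3643 * 3.7^2 / (0.9 * 2 * 9.81) = 36.7168 m


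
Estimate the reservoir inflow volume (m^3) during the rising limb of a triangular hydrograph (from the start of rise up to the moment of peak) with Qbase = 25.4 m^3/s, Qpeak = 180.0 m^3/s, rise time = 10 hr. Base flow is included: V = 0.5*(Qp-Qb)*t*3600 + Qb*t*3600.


V = 0.5*(180.0 - 25.4)*10*3600 + 25.4*10*3600 = 3.6972e+06 m^3


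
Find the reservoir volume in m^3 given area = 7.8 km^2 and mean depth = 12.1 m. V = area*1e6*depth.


V = 7.8 * 1e6 * 12.1 = 9.4380e+07 m^3


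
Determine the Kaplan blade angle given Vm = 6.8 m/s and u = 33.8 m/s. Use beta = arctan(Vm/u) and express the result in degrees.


beta = arctan(6.8 / 33.8) = 11.3751 degrees


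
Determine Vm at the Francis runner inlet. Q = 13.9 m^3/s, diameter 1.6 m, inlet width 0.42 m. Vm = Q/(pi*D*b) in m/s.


Vm = 13.9 / (pi * 1.6 * 0.42) = 6.5841 m/s
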